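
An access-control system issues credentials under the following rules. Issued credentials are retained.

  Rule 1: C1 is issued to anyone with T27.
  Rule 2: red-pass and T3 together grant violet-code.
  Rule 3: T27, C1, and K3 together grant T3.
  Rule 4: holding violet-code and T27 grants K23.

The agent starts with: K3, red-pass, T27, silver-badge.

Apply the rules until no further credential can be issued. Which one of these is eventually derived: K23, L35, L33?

K23

Holding T27 grants C1 (Rule 1).
Holding T27, C1, and K3 grants T3 (Rule 3).
Holding red-pass and T3 grants violet-code (Rule 2).
Holding violet-code and T27 grants K23 (Rule 4).
No rule produces L35, and it is not given. No rule produces L33, and it is not given.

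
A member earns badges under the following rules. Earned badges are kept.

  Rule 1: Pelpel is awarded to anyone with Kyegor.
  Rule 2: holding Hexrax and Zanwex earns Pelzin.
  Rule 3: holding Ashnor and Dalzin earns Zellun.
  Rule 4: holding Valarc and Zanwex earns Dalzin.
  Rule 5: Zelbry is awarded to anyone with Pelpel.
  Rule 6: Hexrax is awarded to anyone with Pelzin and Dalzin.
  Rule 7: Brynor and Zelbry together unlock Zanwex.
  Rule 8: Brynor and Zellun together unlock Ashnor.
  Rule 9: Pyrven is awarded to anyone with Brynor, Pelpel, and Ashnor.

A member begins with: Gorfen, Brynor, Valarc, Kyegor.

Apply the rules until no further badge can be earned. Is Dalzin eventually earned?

With Kyegor, Pelpel is earned (Rule 1).
With Pelpel, Zelbry is earned (Rule 5).
With Brynor and Zelbry, Zanwex is earned (Rule 7).
With Valarc and Zanwex, Dalzin is earned (Rule 4).

Yes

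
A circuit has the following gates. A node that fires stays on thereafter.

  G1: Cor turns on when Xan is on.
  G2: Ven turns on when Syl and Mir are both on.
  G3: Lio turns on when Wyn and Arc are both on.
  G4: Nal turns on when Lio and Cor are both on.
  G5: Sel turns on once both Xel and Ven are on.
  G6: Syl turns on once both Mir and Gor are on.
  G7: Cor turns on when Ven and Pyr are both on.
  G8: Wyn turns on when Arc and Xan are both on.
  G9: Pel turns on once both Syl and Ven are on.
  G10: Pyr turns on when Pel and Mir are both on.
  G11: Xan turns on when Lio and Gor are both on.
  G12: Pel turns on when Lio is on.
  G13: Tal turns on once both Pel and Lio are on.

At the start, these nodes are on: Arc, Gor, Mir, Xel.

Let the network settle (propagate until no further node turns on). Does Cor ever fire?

Yes

Mir and Gor are on, so Syl turns on (G6).
Syl and Mir are on, so Ven turns on (G2).
G9: Syl and Ven on → Pel on.
Pel and Mir are on, so Pyr turns on (G10).
G7: Ven and Pyr on → Cor on.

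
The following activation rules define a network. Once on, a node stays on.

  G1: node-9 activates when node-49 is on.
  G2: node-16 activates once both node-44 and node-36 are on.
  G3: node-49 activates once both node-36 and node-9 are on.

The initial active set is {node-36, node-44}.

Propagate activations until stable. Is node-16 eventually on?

G2: node-44 and node-36 on → node-16 on.

Yes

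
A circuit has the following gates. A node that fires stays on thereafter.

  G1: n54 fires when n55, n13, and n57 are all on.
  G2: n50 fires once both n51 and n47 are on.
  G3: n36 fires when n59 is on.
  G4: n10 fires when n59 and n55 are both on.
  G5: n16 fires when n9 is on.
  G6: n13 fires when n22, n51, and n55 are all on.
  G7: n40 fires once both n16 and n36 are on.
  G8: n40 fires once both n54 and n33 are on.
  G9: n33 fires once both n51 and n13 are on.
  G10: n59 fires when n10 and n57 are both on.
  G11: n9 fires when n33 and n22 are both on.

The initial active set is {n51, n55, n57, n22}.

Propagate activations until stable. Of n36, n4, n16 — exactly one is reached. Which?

n22, n51, and n55 are on, so n13 fires (G6).
n51 and n13 are on, so n33 fires (G9).
n33 and n22 are on, so n9 fires (G11).
n9 is on, so n16 fires (G5).
n36 would need n59 (G3), but n59 never turns on. No rule produces n4, and it is not given.

n16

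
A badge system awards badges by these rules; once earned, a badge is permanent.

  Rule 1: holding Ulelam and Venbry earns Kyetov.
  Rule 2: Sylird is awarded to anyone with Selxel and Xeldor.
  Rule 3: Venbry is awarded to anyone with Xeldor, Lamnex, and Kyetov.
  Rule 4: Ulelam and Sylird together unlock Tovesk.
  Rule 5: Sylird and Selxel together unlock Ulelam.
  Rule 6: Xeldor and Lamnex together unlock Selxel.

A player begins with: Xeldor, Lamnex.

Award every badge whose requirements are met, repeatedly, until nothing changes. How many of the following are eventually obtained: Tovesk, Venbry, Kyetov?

1

With Xeldor and Lamnex, Selxel is earned (Rule 6).
With Selxel and Xeldor, Sylird is earned (Rule 2).
With Sylird and Selxel, Ulelam is earned (Rule 5).
With Ulelam and Sylird, Tovesk is earned (Rule 4).
Tovesk: reached.
Venbry would need Xeldor, Lamnex, and Kyetov (Rule 3), but Kyetov is never earned.
Kyetov would need Ulelam and Venbry (Rule 1), but Venbry is never earned.
Reached: Tovesk — 1 of the 3.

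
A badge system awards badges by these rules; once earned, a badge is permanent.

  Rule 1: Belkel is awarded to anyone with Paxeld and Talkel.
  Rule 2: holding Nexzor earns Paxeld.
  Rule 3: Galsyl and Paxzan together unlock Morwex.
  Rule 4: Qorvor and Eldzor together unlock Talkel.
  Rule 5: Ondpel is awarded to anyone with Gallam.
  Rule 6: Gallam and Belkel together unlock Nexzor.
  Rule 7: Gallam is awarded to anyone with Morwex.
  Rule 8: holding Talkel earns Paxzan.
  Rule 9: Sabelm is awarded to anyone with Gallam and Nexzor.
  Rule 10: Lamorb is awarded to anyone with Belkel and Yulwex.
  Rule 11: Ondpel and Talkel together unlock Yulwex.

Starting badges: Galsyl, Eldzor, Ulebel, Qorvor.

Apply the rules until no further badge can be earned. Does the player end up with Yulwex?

With Qorvor and Eldzor, Talkel is earned (Rule 4).
With Talkel, Paxzan is earned (Rule 8).
With Galsyl and Paxzan, Morwex is earned (Rule 3).
With Morwex, Gallam is earned (Rule 7).
With Gallam, Ondpel is earned (Rule 5).
With Ondpel and Talkel, Yulwex is earned (Rule 11).

Yes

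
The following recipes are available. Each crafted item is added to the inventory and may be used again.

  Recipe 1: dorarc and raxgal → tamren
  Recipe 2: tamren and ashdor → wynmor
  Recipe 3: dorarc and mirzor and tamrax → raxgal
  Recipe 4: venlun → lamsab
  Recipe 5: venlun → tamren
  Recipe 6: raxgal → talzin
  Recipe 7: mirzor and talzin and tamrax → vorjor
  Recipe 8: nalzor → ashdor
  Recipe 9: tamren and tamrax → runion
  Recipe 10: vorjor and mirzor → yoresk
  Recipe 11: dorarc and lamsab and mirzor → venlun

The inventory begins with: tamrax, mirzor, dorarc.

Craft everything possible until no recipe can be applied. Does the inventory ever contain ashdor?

No

ashdor would need nalzor (Recipe 8), but nalzor is never obtained.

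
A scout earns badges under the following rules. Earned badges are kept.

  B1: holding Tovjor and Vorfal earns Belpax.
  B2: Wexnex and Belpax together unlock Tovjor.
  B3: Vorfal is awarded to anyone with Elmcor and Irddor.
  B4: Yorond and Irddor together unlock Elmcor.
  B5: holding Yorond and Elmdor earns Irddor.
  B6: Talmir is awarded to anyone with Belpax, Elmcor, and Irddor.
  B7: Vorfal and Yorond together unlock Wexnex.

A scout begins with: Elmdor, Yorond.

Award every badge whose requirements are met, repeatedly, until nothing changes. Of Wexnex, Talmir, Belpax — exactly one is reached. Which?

Wexnex

With Yorond and Elmdor, Irddor is earned (B5).
With Yorond and Irddor, Elmcor is earned (B4).
With Elmcor and Irddor, Vorfal is earned (B3).
With Vorfal and Yorond, Wexnex is earned (B7).
Belpax would need Tovjor and Vorfal (B1), but Tovjor is never earned. Talmir would need Belpax, Elmcor, and Irddor (B6), but Belpax is never earned.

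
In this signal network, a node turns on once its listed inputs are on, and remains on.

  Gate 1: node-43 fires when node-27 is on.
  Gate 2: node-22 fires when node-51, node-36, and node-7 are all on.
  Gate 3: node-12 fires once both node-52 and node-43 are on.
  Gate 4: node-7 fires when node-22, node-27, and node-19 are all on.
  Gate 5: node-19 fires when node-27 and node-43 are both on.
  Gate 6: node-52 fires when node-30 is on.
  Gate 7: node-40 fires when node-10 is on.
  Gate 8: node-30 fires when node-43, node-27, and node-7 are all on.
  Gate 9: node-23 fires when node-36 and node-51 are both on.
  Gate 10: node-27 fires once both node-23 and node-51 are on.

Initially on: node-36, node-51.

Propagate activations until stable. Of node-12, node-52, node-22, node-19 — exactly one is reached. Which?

Gate 9: node-36 and node-51 on → node-23 on.
Gate 10: node-23 and node-51 on → node-27 on.
Gate 1: node-27 on → node-43 on.
Gate 5: node-27 and node-43 on → node-19 on.
node-22 would need node-51, node-36, and node-7 (Gate 2), but node-7 never turns on. node-12 would need node-52 and node-43 (Gate 3), but node-52 never turns on. node-52 would need node-30 (Gate 6), but node-30 never turns on.

node-19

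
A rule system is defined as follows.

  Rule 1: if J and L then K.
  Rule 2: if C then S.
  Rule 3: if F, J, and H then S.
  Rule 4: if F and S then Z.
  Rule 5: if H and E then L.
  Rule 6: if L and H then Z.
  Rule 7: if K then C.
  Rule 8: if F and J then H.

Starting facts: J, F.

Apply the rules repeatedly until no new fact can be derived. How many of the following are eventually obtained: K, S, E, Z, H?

3

From F and J, Rule 8 gives H.
F, J, and H hold, so S follows (Rule 3).
From F and S, Rule 4 gives Z.
K would need J and L (Rule 1), but L is never established.
S: reached.
No rule produces E, and it is not given.
Z: reached.
H: reached.
Reached: S, Z, and H — 3 of the 5.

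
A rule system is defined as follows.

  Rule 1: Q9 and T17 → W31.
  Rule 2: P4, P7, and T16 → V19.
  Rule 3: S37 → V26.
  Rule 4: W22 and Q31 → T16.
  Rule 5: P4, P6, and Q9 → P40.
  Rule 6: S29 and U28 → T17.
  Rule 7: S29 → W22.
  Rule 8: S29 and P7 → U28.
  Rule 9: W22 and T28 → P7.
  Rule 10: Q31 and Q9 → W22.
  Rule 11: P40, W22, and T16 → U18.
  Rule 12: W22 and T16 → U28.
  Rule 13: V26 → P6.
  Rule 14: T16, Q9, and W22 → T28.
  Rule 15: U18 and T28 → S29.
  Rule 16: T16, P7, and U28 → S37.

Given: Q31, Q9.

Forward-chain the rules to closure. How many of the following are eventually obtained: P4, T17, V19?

0

No rule produces P4, and it is not given.
T17 would need S29 and U28 (Rule 6), but S29 is never established.
V19 would need P4, P7, and T16 (Rule 2), but P4 is never established.
None of the 3 are reached.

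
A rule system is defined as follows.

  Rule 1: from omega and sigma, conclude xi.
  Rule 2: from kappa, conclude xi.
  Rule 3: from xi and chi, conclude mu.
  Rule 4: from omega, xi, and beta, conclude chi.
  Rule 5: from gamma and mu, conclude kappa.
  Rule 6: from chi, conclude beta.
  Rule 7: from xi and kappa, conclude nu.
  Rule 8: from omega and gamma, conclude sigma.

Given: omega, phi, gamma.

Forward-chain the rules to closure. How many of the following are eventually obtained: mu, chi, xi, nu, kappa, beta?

1

omega and gamma hold, so sigma follows (Rule 8).
omega and sigma hold, so xi follows (Rule 1).
mu would need xi and chi (Rule 3), but chi is never established.
chi would need omega, xi, and beta (Rule 4), but beta is never established.
xi: reached.
nu would need xi and kappa (Rule 7), but kappa is never established.
kappa would need gamma and mu (Rule 5), but mu is never established.
beta would need chi (Rule 6), but chi is never established.
Reached: xi — 1 of the 6.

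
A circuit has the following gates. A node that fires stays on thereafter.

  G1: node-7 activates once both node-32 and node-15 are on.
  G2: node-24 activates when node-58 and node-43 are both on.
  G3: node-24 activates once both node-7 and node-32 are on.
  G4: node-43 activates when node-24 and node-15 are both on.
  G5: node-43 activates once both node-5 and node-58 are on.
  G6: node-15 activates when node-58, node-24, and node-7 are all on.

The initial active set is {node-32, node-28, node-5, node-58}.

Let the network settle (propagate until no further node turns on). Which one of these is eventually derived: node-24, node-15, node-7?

node-5 and node-58 are on, so node-43 activates (G5).
node-58 and node-43 are on, so node-24 activates (G2).
node-15 would need node-58, node-24, and node-7 (G6), but node-7 never turns on. node-7 would need node-32 and node-15 (G1), but node-15 never turns on.

node-24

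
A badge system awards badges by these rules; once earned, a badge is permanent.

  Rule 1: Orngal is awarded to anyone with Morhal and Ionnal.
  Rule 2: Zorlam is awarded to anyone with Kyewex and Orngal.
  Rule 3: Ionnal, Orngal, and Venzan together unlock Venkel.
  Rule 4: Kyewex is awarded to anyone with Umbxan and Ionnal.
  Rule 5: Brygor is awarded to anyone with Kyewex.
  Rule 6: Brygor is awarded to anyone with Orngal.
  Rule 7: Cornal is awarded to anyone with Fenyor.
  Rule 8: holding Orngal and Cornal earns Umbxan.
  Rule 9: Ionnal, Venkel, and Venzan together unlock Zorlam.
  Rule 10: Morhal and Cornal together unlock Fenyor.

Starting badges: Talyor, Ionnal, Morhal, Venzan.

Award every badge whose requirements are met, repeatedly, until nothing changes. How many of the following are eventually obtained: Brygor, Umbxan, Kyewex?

With Morhal and Ionnal, Orngal is earned (Rule 1).
With Orngal, Brygor is earned (Rule 6).
Brygor: reached.
Umbxan would need Orngal and Cornal (Rule 8), but Cornal is never earned.
Kyewex would need Umbxan and Ionnal (Rule 4), but Umbxan is never earned.
Reached: Brygor — 1 of the 3.

1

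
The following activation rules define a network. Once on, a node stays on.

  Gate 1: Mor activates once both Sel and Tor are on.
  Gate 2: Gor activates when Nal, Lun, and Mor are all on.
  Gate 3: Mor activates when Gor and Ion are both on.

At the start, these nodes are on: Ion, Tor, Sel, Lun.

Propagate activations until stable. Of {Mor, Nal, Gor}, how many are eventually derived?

1

Gate 1: Sel and Tor on → Mor on.
Mor: reached.
No rule produces Nal, and it is not given.
Gor would need Nal, Lun, and Mor (Gate 2), but Nal never turns on.
Reached: Mor — 1 of the 3.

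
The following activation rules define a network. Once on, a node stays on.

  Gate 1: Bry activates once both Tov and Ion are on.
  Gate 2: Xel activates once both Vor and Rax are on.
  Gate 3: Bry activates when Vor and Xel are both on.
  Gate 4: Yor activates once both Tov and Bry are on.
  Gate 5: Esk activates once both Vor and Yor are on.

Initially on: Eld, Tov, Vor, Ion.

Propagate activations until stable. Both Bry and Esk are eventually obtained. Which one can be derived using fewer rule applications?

Bry

Bry: Tov and Ion are on, so Bry activates (Gate 1). [1 rule application]
Esk: Gate 1: Tov and Ion on → Bry on. Gate 4: Tov and Bry on → Yor on. Vor and Yor are on, so Esk activates (Gate 5). [3 rule applications]
Bry needs fewer.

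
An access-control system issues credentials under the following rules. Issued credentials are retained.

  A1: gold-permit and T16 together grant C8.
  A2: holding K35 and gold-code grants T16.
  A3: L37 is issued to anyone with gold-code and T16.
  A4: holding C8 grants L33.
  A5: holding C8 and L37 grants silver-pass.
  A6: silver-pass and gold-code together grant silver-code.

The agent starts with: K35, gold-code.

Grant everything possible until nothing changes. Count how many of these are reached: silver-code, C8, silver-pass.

silver-code would need silver-pass and gold-code (A6), but silver-pass is never granted.
C8 would need gold-permit and T16 (A1), but gold-permit is never granted.
silver-pass would need C8 and L37 (A5), but C8 is never granted.
None of the 3 are reached.

0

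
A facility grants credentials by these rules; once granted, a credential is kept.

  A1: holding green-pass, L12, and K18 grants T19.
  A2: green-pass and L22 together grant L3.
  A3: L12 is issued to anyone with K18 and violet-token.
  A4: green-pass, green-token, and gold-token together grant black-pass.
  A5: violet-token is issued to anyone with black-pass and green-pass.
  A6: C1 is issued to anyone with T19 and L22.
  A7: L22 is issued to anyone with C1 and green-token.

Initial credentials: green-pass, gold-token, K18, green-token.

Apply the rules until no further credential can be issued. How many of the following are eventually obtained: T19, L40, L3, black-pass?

2

Holding green-pass, green-token, and gold-token grants black-pass (A4).
Holding black-pass and green-pass grants violet-token (A5).
Holding K18 and violet-token grants L12 (A3).
Holding green-pass, L12, and K18 grants T19 (A1).
T19: reached.
No rule produces L40, and it is not given.
L3 would need green-pass and L22 (A2), but L22 is never granted.
black-pass: reached.
Reached: T19 and black-pass — 2 of the 4.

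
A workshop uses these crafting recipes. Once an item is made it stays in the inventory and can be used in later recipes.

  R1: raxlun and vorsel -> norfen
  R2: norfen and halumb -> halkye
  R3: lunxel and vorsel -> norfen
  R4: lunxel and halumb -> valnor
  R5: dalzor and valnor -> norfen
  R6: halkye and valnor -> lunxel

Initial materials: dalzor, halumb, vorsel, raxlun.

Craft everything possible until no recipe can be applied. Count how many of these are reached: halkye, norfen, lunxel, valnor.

raxlun and vorsel -> norfen (R1).
Using R2, norfen and halumb make halkye.
halkye: reached.
norfen: reached.
lunxel would need halkye and valnor (R6), but valnor is never obtained.
valnor would need lunxel and halumb (R4), but lunxel is never obtained.
Reached: halkye and norfen — 2 of the 4.

2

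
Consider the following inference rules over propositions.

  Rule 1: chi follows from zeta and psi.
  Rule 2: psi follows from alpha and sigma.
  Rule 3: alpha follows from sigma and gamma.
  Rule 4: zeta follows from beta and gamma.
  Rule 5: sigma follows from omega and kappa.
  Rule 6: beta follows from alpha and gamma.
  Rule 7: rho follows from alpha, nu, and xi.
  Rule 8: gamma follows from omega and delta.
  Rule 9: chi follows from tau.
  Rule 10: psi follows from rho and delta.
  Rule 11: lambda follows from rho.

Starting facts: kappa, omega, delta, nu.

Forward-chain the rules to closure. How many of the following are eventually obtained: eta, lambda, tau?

No rule produces eta, and it is not given.
lambda would need rho (Rule 11), but rho is never established.
No rule produces tau, and it is not given.
None of the 3 are reached.

0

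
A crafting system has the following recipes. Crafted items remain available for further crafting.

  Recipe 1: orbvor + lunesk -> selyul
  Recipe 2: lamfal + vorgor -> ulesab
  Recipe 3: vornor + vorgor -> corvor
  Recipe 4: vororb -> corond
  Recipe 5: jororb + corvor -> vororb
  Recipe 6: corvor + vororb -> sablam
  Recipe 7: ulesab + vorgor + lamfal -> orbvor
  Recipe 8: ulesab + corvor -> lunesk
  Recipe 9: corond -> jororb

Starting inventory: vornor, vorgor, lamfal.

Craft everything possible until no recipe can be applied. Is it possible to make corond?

corond would need vororb (Recipe 4), but vororb is never obtained.

No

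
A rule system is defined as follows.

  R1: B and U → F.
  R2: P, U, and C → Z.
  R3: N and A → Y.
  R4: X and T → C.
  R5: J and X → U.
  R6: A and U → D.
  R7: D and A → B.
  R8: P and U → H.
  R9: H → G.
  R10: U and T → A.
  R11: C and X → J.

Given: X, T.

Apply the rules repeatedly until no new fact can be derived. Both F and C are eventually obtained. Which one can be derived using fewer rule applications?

C: X and T hold, so C follows (R4). [1 rule application]
F: X and T hold, so C follows (R4). C and X hold, so J follows (R11). From J and X, R5 gives U. U and T hold, so A follows (R10). A and U hold, so D follows (R6). D and A hold, so B follows (R7). From B and U, R1 gives F. [7 rule applications]
C needs fewer.

C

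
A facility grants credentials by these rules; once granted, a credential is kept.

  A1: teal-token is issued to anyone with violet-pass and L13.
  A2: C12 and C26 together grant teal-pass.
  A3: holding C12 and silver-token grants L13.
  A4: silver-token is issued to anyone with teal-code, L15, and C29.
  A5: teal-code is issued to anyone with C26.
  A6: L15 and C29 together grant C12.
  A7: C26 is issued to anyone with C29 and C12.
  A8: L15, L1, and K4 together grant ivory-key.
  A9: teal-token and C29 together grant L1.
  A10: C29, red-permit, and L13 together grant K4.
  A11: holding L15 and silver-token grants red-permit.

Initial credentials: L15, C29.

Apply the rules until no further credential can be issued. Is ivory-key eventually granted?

No

ivory-key would need L15, L1, and K4 (A8), but L1 is never granted.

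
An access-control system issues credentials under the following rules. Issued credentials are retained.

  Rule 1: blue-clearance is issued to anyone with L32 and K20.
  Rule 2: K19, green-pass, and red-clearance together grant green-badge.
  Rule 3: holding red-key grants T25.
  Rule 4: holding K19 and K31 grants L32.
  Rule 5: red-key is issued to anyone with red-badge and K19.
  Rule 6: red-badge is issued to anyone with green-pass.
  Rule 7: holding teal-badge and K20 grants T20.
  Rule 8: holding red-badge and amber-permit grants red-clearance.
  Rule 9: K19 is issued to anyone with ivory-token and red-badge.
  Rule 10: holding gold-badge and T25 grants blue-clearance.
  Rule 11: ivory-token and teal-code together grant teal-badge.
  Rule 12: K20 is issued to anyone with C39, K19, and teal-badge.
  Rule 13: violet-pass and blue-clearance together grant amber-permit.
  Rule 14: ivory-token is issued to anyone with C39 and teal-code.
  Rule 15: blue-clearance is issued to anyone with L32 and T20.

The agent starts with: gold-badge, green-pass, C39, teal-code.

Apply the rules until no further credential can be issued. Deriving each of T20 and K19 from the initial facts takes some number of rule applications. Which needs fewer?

K19

K19: Holding C39 and teal-code grants ivory-token (Rule 14). Holding green-pass grants red-badge (Rule 6). Holding ivory-token and red-badge grants K19 (Rule 9). [3 rule applications]
T20: Holding C39 and teal-code grants ivory-token (Rule 14). Holding green-pass grants red-badge (Rule 6). Holding ivory-token and red-badge grants K19 (Rule 9). Holding ivory-token and teal-code grants teal-badge (Rule 11). Holding C39, K19, and teal-badge grants K20 (Rule 12). Holding teal-badge and K20 grants T20 (Rule 7). [6 rule applications]
K19 needs fewer.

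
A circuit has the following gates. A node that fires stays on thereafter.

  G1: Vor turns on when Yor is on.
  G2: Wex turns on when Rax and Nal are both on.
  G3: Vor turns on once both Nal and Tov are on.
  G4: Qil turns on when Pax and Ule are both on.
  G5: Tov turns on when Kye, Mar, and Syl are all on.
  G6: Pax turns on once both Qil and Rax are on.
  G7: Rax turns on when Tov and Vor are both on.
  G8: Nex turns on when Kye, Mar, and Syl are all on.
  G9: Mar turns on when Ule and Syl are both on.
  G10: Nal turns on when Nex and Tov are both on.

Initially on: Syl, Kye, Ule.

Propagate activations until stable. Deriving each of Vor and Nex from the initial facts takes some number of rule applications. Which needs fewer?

Nex: Ule and Syl are on, so Mar turns on (G9). G8: Kye, Mar, and Syl on → Nex on. [2 rule applications]
Vor: G9: Ule and Syl on → Mar on. G8: Kye, Mar, and Syl on → Nex on. G5: Kye, Mar, and Syl on → Tov on. Nex and Tov are on, so Nal turns on (G10). G3: Nal and Tov on → Vor on. [5 rule applications]
Nex needs fewer.

Nex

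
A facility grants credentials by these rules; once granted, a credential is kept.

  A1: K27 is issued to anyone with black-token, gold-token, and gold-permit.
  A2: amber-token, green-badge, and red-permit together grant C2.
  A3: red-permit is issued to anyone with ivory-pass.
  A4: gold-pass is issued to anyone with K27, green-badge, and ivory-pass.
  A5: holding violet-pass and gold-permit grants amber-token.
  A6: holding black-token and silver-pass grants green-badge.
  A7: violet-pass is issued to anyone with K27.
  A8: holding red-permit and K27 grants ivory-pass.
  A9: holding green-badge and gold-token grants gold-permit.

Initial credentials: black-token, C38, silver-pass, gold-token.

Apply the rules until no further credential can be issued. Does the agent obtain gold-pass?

No

gold-pass would need K27, green-badge, and ivory-pass (A4), but ivory-pass is never granted.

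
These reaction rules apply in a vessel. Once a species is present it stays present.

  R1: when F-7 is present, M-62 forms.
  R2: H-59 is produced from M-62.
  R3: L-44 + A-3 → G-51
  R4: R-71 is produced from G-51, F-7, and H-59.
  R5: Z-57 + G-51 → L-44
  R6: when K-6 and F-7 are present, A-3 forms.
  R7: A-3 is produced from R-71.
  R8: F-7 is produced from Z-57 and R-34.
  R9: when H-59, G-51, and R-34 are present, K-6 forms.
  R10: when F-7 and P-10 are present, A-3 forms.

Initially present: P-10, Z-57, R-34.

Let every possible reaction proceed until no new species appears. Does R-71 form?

R-71 would need G-51, F-7, and H-59 (R4), but G-51 never forms.

No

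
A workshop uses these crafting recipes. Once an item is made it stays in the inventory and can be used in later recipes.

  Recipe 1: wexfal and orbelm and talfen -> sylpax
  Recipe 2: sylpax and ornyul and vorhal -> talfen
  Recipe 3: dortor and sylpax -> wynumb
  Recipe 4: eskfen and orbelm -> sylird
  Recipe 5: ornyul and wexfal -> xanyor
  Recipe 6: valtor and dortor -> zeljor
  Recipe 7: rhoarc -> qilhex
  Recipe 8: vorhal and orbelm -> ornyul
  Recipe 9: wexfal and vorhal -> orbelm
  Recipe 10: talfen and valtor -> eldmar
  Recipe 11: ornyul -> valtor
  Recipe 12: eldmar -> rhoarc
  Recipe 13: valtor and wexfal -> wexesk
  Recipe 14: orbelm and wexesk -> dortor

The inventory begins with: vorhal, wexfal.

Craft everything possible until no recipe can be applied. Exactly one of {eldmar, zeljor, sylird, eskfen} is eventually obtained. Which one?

wexfal and vorhal -> orbelm (Recipe 9).
vorhal and orbelm -> ornyul (Recipe 8).
ornyul -> valtor (Recipe 11).
valtor and wexfal -> wexesk (Recipe 13).
Using Recipe 14, orbelm and wexesk make dortor.
Using Recipe 6, valtor and dortor make zeljor.
No rule produces eskfen, and it is not given. sylird would need eskfen and orbelm (Recipe 4), but eskfen is never obtained. eldmar would need talfen and valtor (Recipe 10), but talfen is never obtained.

zeljor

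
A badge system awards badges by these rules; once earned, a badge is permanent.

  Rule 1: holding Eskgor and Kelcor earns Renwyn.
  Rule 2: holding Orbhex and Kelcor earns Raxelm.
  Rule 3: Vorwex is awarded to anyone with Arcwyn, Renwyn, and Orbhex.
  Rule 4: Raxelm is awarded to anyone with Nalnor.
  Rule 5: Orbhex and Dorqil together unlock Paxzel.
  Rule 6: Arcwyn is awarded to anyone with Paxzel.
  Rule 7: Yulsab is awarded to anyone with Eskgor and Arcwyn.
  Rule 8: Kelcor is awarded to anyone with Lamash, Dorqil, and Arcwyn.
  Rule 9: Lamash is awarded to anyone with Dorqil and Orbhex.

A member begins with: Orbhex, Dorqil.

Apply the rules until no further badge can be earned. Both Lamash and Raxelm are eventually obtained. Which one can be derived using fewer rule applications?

Lamash

Lamash: With Dorqil and Orbhex, Lamash is earned (Rule 9). [1 rule application]
Raxelm: With Dorqil and Orbhex, Lamash is earned (Rule 9). With Orbhex and Dorqil, Paxzel is earned (Rule 5). With Paxzel, Arcwyn is earned (Rule 6). With Lamash, Dorqil, and Arcwyn, Kelcor is earned (Rule 8). With Orbhex and Kelcor, Raxelm is earned (Rule 2). [5 rule applications]
Lamash needs fewer.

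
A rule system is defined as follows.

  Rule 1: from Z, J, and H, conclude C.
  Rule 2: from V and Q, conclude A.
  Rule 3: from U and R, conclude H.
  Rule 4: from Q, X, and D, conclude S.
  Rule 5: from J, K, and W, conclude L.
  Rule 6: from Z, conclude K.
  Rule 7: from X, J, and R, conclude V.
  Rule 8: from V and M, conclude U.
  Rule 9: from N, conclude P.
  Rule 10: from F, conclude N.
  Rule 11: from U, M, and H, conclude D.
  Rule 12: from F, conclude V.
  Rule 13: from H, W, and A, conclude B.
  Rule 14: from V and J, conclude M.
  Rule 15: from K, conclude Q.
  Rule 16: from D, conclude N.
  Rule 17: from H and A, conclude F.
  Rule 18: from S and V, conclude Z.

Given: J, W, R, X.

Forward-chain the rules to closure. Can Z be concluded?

No

Z would need S and V (Rule 18), but S is never established.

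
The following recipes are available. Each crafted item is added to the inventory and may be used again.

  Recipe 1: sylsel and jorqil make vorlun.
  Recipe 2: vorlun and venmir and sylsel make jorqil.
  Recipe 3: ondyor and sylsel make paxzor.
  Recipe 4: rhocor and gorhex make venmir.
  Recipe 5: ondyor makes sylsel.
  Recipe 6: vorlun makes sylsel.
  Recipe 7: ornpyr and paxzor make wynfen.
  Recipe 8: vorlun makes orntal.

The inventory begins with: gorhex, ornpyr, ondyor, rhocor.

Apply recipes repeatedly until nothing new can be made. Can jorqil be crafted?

No

jorqil would need vorlun, venmir, and sylsel (Recipe 2), but vorlun is never obtained.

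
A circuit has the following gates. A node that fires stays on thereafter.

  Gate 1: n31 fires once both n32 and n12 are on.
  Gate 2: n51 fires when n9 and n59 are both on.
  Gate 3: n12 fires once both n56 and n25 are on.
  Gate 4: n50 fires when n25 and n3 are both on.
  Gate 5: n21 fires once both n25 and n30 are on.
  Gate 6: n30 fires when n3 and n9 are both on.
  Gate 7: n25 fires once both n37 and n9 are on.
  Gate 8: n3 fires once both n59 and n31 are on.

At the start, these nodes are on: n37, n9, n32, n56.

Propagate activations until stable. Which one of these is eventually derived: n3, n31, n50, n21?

n37 and n9 are on, so n25 fires (Gate 7).
n56 and n25 are on, so n12 fires (Gate 3).
Gate 1: n32 and n12 on → n31 on.
n21 would need n25 and n30 (Gate 5), but n30 never turns on. n3 would need n59 and n31 (Gate 8), but n59 never turns on. n50 would need n25 and n3 (Gate 4), but n3 never turns on.

n31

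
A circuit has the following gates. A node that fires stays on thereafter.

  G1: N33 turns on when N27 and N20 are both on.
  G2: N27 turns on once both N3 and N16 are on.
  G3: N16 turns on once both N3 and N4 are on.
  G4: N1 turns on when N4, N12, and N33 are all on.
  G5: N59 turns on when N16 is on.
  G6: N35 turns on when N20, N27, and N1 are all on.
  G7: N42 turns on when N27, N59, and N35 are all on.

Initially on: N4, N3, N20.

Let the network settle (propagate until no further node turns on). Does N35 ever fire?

N35 would need N20, N27, and N1 (G6), but N1 never turns on.

No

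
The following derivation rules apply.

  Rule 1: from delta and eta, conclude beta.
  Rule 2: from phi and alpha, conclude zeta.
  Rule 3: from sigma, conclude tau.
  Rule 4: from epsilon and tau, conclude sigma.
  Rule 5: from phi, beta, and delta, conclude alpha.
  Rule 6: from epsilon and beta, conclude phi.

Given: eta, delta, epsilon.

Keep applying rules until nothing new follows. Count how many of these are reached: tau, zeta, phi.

delta and eta hold, so beta follows (Rule 1).
From epsilon and beta, Rule 6 gives phi.
From phi, beta, and delta, Rule 5 gives alpha.
From phi and alpha, Rule 2 gives zeta.
tau would need sigma (Rule 3), but sigma is never established.
zeta: reached.
phi: reached.
Reached: zeta and phi — 2 of the 3.

2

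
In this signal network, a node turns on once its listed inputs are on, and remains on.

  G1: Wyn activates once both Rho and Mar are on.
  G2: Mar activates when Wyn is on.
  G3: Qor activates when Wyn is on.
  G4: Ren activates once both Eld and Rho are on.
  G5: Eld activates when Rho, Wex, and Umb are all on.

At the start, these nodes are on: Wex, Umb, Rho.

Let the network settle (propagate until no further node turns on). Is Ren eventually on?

Rho, Wex, and Umb are on, so Eld activates (G5).
G4: Eld and Rho on → Ren on.

Yes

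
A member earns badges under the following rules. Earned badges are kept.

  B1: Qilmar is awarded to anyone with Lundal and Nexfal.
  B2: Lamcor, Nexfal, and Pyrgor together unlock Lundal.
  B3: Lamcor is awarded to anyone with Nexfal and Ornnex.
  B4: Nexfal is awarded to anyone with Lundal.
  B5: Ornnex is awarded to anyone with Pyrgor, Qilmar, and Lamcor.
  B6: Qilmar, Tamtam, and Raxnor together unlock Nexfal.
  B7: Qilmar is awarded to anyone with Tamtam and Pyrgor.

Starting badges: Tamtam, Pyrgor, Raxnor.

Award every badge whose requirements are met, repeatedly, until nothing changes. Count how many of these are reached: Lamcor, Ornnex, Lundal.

0

Lamcor would need Nexfal and Ornnex (B3), but Ornnex is never earned.
Ornnex would need Pyrgor, Qilmar, and Lamcor (B5), but Lamcor is never earned.
Lundal would need Lamcor, Nexfal, and Pyrgor (B2), but Lamcor is never earned.
None of the 3 are reached.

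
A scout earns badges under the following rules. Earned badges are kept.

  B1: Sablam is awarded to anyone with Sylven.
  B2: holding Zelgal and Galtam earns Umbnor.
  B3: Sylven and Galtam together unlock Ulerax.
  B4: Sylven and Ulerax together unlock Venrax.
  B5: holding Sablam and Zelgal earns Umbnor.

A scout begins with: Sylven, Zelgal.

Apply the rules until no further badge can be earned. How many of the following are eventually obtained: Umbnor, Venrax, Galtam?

1

With Sylven, Sablam is earned (B1).
With Sablam and Zelgal, Umbnor is earned (B5).
Umbnor: reached.
Venrax would need Sylven and Ulerax (B4), but Ulerax is never earned.
No rule produces Galtam, and it is not given.
Reached: Umbnor — 1 of the 3.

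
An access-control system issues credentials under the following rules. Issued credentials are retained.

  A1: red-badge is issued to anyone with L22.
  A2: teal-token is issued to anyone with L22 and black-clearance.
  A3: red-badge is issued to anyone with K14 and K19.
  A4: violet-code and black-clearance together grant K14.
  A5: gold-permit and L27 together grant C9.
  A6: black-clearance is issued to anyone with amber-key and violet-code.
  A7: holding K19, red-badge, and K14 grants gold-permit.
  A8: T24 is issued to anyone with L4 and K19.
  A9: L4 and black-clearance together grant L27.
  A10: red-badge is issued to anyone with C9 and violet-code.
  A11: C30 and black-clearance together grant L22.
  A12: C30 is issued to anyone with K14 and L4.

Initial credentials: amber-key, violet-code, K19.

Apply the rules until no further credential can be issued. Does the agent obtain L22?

L22 would need C30 and black-clearance (A11), but C30 is never granted.

No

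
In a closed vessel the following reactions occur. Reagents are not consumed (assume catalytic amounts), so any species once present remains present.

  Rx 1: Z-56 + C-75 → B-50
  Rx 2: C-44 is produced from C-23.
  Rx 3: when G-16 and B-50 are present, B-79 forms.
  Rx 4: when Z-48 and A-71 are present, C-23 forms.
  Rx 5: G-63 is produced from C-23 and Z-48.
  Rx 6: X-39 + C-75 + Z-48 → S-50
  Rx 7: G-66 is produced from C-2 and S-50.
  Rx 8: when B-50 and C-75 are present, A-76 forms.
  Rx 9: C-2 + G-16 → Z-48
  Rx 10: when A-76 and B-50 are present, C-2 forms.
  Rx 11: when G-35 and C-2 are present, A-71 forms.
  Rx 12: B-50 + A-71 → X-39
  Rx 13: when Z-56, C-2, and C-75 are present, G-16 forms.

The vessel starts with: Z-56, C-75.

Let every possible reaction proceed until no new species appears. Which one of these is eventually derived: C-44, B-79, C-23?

Z-56 and C-75 present → B-50 forms (Rx 1).
B-50 and C-75 present → A-76 forms (Rx 8).
A-76 and B-50 present → C-2 forms (Rx 10).
Z-56, C-2, and C-75 present → G-16 forms (Rx 13).
G-16 and B-50 present → B-79 forms (Rx 3).
C-23 would need Z-48 and A-71 (Rx 4), but A-71 never forms. C-44 would need C-23 (Rx 2), but C-23 never forms.

B-79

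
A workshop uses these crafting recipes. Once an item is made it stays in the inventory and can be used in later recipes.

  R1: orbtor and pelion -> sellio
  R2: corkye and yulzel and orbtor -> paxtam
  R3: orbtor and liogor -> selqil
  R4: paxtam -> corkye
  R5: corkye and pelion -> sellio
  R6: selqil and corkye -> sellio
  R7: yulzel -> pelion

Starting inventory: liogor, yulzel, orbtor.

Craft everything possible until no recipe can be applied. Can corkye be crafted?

corkye would need paxtam (R4), but paxtam is never obtained.

No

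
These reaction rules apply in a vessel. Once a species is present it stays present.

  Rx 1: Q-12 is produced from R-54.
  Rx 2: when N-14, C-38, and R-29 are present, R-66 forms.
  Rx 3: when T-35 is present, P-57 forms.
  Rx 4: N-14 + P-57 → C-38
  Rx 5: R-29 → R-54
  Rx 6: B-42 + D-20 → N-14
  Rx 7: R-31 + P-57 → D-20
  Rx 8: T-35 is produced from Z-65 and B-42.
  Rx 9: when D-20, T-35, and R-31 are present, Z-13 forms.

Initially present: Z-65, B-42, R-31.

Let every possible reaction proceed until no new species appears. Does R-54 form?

No

R-54 would need R-29 (Rx 5), but R-29 never forms.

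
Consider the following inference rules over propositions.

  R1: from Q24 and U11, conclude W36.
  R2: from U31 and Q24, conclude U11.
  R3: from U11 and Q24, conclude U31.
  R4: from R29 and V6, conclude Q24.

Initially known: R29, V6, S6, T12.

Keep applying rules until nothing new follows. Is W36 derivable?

No

W36 would need Q24 and U11 (R1), but U11 is never established.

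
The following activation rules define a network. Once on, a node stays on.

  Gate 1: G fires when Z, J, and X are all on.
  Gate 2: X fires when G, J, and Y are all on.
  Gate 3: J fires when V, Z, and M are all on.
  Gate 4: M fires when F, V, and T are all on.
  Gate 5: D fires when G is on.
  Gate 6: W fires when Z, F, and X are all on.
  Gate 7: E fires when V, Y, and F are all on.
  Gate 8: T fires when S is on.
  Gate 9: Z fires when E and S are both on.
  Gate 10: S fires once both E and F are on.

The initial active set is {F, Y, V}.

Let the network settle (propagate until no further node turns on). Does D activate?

No

D would need G (Gate 5), but G never turns on.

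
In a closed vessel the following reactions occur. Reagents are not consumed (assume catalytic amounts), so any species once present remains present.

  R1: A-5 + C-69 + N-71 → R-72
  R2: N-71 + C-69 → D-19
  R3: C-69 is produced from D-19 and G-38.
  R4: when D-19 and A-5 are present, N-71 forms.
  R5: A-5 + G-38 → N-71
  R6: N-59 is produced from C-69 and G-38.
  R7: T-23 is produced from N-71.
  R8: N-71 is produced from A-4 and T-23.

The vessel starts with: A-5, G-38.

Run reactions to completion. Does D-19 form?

No

D-19 would need N-71 and C-69 (R2), but C-69 never forms.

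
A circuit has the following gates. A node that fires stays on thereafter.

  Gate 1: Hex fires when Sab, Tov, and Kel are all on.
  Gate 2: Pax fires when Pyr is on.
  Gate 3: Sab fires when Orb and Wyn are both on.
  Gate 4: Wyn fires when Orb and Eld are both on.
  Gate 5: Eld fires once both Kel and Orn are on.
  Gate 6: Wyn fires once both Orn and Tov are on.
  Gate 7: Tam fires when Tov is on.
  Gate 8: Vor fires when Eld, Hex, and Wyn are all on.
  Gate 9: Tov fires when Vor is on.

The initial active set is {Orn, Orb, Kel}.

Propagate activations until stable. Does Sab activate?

Gate 5: Kel and Orn on → Eld on.
Gate 4: Orb and Eld on → Wyn on.
Gate 3: Orb and Wyn on → Sab on.

Yes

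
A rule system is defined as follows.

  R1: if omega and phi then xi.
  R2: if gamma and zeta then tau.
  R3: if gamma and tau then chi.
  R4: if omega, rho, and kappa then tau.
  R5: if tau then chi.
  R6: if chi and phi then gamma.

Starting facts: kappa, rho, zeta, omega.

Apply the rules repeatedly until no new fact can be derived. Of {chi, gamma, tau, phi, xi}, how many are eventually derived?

2

omega, rho, and kappa hold, so tau follows (R4).
From tau, R5 gives chi.
chi: reached.
gamma would need chi and phi (R6), but phi is never established.
tau: reached.
No rule produces phi, and it is not given.
xi would need omega and phi (R1), but phi is never established.
Reached: chi and tau — 2 of the 5.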